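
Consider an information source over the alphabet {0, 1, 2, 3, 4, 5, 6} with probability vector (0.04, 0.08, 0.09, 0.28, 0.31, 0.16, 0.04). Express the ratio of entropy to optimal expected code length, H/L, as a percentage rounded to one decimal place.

Entropy H = −Σ p log₂ p ≈ 2.4367 bits.
Huffman merges: 1/25+1/25→2/25; 2/25+2/25→4/25; 9/100+4/25→1/4; 4/25+1/4→41/100; 7/25+31/100→59/100; 41/100+59/100→1. L = 249/100 ≈ 2.4900.
Efficiency = H/L = 2.4367/2.4900 = 97.9%.

97.9%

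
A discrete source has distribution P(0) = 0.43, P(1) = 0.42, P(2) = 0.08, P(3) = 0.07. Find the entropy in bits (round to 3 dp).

1.609 bits

H = −Σ pᵢ log₂ pᵢ.
−0.43·log₂(0.43) = 0.5236
−0.42·log₂(0.42) = 0.5256
−0.08·log₂(0.08) = 0.2915
−0.07·log₂(0.07) = 0.2686
Sum ≈ 1.6093 → 1.609 bits.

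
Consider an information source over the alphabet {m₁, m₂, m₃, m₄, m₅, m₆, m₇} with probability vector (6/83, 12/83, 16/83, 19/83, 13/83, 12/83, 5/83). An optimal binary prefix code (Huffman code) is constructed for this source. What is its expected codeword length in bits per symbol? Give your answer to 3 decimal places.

2.711 bits/symbol

Repeatedly combine the two least-probable nodes; the expected code length is the sum of the merged weights.
merge 5/83 + 6/83 → 11/83
merge 11/83 + 12/83 → 23/83
merge 12/83 + 13/83 → 25/83
merge 16/83 + 19/83 → 35/83
merge 23/83 + 25/83 → 48/83
merge 35/83 + 48/83 → 1
L = 11/83 + 23/83 + 25/83 + 35/83 + 48/83 + 1 = 225/83 ≈ 2.711 bits/symbol.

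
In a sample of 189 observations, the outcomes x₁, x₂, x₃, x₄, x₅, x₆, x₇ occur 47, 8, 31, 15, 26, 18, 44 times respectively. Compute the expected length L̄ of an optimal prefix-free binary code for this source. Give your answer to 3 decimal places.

Probabilities are the counts divided by 189.
Repeatedly combine the two least-probable nodes; the expected code length is the sum of the merged weights.
merge 8/189 + 5/63 → 23/189
merge 2/21 + 23/189 → 41/189
merge 26/189 + 31/189 → 19/63
merge 41/189 + 44/189 → 85/189
merge 47/189 + 19/63 → 104/189
merge 85/189 + 104/189 → 1
L = 23/189 + 41/189 + 19/63 + 85/189 + 104/189 + 1 = 499/189 ≈ 2.640 bits/symbol.

2.640 bits/symbol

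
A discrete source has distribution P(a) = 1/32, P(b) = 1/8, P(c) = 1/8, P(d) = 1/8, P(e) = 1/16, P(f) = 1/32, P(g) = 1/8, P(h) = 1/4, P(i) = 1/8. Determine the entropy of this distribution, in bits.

Each probability is a power of 1/2, so log₂(1/p) is an integer.
H = Σ p·log₂(1/p) = 1/32·5 + 1/8·3 + 1/8·3 + 1/8·3 + 1/16·4 + 1/32·5 + 1/8·3 + 1/4·2 + 1/8·3 = 2.9375 bits.

2.9375 bits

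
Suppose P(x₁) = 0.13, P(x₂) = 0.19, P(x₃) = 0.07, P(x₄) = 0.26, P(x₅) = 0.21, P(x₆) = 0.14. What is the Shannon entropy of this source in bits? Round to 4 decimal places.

2.4816 bits

H = −Σ pᵢ log₂ pᵢ.
−0.13·log₂(0.13) = 0.3826
−0.19·log₂(0.19) = 0.4552
−0.07·log₂(0.07) = 0.2686
−0.26·log₂(0.26) = 0.5053
−0.21·log₂(0.21) = 0.4728
−0.14·log₂(0.14) = 0.3971
Sum ≈ 2.4816 → 2.4816 bits.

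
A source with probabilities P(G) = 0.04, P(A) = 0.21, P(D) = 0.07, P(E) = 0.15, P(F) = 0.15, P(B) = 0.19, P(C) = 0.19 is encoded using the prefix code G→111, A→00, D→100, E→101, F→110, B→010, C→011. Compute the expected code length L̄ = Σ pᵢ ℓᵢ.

2.79 bits/symbol

L̄ = Σ pᵢ·ℓᵢ = 0.04·3 + 0.21·2 + 0.07·3 + 0.15·3 + 0.15·3 + 0.19·3 + 0.19·3 = 2.79 bits/symbol.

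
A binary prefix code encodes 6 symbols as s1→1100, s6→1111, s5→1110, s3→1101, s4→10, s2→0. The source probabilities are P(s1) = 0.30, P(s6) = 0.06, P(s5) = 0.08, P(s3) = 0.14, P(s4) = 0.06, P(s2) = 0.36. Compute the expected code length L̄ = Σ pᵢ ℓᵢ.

2.8 bits/symbol

L̄ = Σ pᵢ·ℓᵢ = 0.30·4 + 0.06·4 + 0.08·4 + 0.14·4 + 0.06·2 + 0.36·1 = 2.8 bits/symbol.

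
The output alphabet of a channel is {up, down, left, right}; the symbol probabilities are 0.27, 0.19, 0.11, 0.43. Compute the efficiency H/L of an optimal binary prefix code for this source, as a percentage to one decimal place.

98.3%

Entropy H = −Σ p log₂ p ≈ 1.8391 bits.
Huffman merges: 11/100+19/100→3/10; 27/100+3/10→57/100; 43/100+57/100→1. L = 187/100 ≈ 1.8700.
Efficiency = H/L = 1.8391/1.8700 = 98.3%.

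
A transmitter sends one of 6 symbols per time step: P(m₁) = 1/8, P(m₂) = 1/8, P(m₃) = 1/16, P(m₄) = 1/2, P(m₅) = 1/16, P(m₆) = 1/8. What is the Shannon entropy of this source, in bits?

Each probability is a power of 1/2, so log₂(1/p) is an integer.
H = Σ p·log₂(1/p) = 1/8·3 + 1/8·3 + 1/16·4 + 1/2·1 + 1/16·4 + 1/8·3 = 2.125 bits.

2.125 bits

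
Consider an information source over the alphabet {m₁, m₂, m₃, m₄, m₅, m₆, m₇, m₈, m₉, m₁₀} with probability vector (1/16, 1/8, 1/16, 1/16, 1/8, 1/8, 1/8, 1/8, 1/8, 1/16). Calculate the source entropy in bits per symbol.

Each probability is a power of 1/2, so log₂(1/p) is an integer.
H = Σ p·log₂(1/p) = 1/16·4 + 1/8·3 + 1/16·4 + 1/16·4 + 1/8·3 + 1/8·3 + 1/8·3 + 1/8·3 + 1/8·3 + 1/16·4 = 3.25 bits.

3.25 bits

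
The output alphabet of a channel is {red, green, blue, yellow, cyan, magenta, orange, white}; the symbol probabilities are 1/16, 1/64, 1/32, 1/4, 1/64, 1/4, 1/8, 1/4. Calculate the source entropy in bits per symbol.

Each probability is a power of 1/2, so log₂(1/p) is an integer.
H = Σ p·log₂(1/p) = 1/16·4 + 1/64·6 + 1/32·5 + 1/4·2 + 1/64·6 + 1/4·2 + 1/8·3 + 1/4·2 = 2.46875 bits.

2.46875 bits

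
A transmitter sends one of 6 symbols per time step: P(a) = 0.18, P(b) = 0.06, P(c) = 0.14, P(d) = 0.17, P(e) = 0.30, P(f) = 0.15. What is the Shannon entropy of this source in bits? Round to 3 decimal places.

2.452 bits

H = −Σ pᵢ log₂ pᵢ.
−0.18·log₂(0.18) = 0.4453
−0.06·log₂(0.06) = 0.2435
−0.14·log₂(0.14) = 0.3971
−0.17·log₂(0.17) = 0.4346
−0.30·log₂(0.30) = 0.5211
−0.15·log₂(0.15) = 0.4105
Sum ≈ 2.4522 → 2.452 bits.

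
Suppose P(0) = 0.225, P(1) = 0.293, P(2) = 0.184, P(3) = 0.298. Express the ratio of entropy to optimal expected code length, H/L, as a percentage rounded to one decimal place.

Entropy H = −Σ p log₂ p ≈ 1.9730 bits.
Huffman merges: 23/125+9/40→409/1000; 293/1000+149/500→591/1000; 409/1000+591/1000→1. L = 2 ≈ 2.0000.
Efficiency = H/L = 1.9730/2.0000 = 98.6%.

98.6%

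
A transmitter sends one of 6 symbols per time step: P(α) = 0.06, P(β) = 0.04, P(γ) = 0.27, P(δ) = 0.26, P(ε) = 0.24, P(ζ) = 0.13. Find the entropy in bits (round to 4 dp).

2.3214 bits

H = −Σ pᵢ log₂ pᵢ.
−0.06·log₂(0.06) = 0.2435
−0.04·log₂(0.04) = 0.1858
−0.27·log₂(0.27) = 0.5100
−0.26·log₂(0.26) = 0.5053
−0.24·log₂(0.24) = 0.4941
−0.13·log₂(0.13) = 0.3826
Sum ≈ 2.3214 → 2.3214 bits.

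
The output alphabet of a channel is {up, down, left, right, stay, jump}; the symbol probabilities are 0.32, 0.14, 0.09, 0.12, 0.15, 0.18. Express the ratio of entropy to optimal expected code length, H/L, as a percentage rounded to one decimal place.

Entropy H = −Σ p log₂ p ≈ 2.4587 bits.
Huffman merges: 9/100+3/25→21/100; 7/50+3/20→29/100; 9/50+21/100→39/100; 29/100+8/25→61/100; 39/100+61/100→1. L = 5/2 ≈ 2.5000.
Efficiency = H/L = 2.4587/2.5000 = 98.3%.

98.3%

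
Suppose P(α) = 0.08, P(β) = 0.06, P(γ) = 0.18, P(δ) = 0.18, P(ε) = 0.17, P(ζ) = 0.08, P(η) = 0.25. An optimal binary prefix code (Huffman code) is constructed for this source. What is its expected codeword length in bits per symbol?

Repeatedly combine the two least-probable nodes; the expected code length is the sum of the merged weights.
merge 3/50 + 2/25 → 7/50
merge 2/25 + 7/50 → 11/50
merge 17/100 + 9/50 → 7/20
merge 9/50 + 11/50 → 2/5
merge 1/4 + 7/20 → 3/5
merge 2/5 + 3/5 → 1
L = 7/50 + 11/50 + 7/20 + 2/5 + 3/5 + 1 = 271/100 = 2.71 bits/symbol.

2.71 bits/symbol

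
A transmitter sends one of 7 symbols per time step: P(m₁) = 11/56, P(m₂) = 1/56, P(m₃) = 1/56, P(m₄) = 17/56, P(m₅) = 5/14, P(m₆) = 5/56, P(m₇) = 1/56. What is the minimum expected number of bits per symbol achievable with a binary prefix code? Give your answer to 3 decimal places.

Repeatedly combine the two least-probable nodes; the expected code length is the sum of the merged weights.
merge 1/56 + 1/56 → 1/28
merge 1/56 + 1/28 → 3/56
merge 3/56 + 5/56 → 1/7
merge 1/7 + 11/56 → 19/56
merge 17/56 + 19/56 → 9/14
merge 5/14 + 9/14 → 1
L = 1/28 + 3/56 + 1/7 + 19/56 + 9/14 + 1 = 31/14 ≈ 2.214 bits/symbol.

2.214 bits/symbol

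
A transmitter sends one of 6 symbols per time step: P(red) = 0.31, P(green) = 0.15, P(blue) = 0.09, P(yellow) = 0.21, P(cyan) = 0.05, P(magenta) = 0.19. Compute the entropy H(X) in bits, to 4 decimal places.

H = −Σ pᵢ log₂ pᵢ.
−0.31·log₂(0.31) = 0.5238
−0.15·log₂(0.15) = 0.4105
−0.09·log₂(0.09) = 0.3127
−0.21·log₂(0.21) = 0.4728
−0.05·log₂(0.05) = 0.2161
−0.19·log₂(0.19) = 0.4552
Sum ≈ 2.3911 → 2.3911 bits.

2.3911 bits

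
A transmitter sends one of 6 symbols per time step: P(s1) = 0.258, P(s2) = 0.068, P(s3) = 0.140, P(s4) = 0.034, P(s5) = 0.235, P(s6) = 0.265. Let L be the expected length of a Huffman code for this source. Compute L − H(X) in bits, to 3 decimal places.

0.014 bits

Entropy H = −Σ p log₂ p ≈ 2.3297 bits.
Huffman merges: 17/500+17/250→51/500; 51/500+7/50→121/500; 47/200+121/500→477/1000; 129/500+53/200→523/1000; 477/1000+523/1000→1. L = 293/125 ≈ 2.3440.
L − H = 2.3440 − 2.3297 = 0.014 bits.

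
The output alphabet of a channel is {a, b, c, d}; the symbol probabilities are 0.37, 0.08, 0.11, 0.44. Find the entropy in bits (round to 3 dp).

H = −Σ pᵢ log₂ pᵢ.
−0.37·log₂(0.37) = 0.5307
−0.08·log₂(0.08) = 0.2915
−0.11·log₂(0.11) = 0.3503
−0.44·log₂(0.44) = 0.5211
Sum ≈ 1.6937 → 1.694 bits.

1.694 bits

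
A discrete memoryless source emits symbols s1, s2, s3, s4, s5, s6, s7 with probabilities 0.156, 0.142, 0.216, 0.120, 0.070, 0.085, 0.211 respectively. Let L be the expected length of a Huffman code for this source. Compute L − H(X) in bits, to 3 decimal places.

0.021 bits

Entropy H = −Σ p log₂ p ≈ 2.7071 bits.
Huffman merges: 7/100+17/200→31/200; 3/25+71/500→131/500; 31/200+39/250→311/1000; 211/1000+27/125→427/1000; 131/500+311/1000→573/1000; 427/1000+573/1000→1. L = 341/125 ≈ 2.7280.
L − H = 2.7280 − 2.7071 = 0.021 bits.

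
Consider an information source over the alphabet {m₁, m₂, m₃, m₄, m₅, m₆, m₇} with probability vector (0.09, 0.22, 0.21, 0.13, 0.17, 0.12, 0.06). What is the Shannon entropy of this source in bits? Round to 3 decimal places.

H = −Σ pᵢ log₂ pᵢ.
−0.09·log₂(0.09) = 0.3127
−0.22·log₂(0.22) = 0.4806
−0.21·log₂(0.21) = 0.4728
−0.13·log₂(0.13) = 0.3826
−0.17·log₂(0.17) = 0.4346
−0.12·log₂(0.12) = 0.3671
−0.06·log₂(0.06) = 0.2435
Sum ≈ 2.6939 → 2.694 bits.

2.694 bits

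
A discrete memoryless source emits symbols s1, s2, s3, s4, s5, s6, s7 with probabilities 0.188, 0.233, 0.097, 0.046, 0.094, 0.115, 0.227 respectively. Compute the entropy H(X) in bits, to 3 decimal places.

H = −Σ pᵢ log₂ pᵢ.
−0.188·log₂(0.188) = 0.4533
−0.233·log₂(0.233) = 0.4897
−0.097·log₂(0.097) = 0.3265
−0.046·log₂(0.046) = 0.2043
−0.094·log₂(0.094) = 0.3207
−0.115·log₂(0.115) = 0.3588
−0.227·log₂(0.227) = 0.4856
Sum ≈ 2.6389 → 2.639 bits.

2.639 bits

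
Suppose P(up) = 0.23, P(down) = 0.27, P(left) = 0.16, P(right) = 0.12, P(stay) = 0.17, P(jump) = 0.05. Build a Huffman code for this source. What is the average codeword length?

Repeatedly combine the two least-probable nodes; the expected code length is the sum of the merged weights.
merge 1/20 + 3/25 → 17/100
merge 4/25 + 17/100 → 33/100
merge 17/100 + 23/100 → 2/5
merge 27/100 + 33/100 → 3/5
merge 2/5 + 3/5 → 1
L = 17/100 + 33/100 + 2/5 + 3/5 + 1 = 5/2 = 2.5 bits/symbol.

2.5 bits/symbol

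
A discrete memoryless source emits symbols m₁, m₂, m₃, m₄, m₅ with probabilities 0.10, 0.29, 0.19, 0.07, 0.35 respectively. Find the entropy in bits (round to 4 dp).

2.1040 bits

H = −Σ pᵢ log₂ pᵢ.
−0.10·log₂(0.10) = 0.3322
−0.29·log₂(0.29) = 0.5179
−0.19·log₂(0.19) = 0.4552
−0.07·log₂(0.07) = 0.2686
−0.35·log₂(0.35) = 0.5301
Sum ≈ 2.1040 → 2.1040 bits.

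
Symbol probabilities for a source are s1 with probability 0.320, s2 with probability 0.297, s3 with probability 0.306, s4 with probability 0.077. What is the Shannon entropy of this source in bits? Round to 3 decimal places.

1.854 bits

H = −Σ pᵢ log₂ pᵢ.
−0.320·log₂(0.320) = 0.5260
−0.297·log₂(0.297) = 0.5202
−0.306·log₂(0.306) = 0.5228
−0.077·log₂(0.077) = 0.2848
Sum ≈ 1.8538 → 1.854 bits.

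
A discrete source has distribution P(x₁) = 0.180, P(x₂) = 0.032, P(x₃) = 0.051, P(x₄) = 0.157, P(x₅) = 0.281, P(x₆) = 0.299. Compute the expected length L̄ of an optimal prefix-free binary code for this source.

Repeatedly combine the two least-probable nodes; the expected code length is the sum of the merged weights.
merge 4/125 + 51/1000 → 83/1000
merge 83/1000 + 157/1000 → 6/25
merge 9/50 + 6/25 → 21/50
merge 281/1000 + 299/1000 → 29/50
merge 21/50 + 29/50 → 1
L = 83/1000 + 6/25 + 21/50 + 29/50 + 1 = 2323/1000 = 2.323 bits/symbol.

2.323 bits/symbol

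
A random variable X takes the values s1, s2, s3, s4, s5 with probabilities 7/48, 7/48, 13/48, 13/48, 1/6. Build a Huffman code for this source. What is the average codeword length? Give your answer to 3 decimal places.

Repeatedly combine the two least-probable nodes; the expected code length is the sum of the merged weights.
merge 7/48 + 7/48 → 7/24
merge 1/6 + 13/48 → 7/16
merge 13/48 + 7/24 → 9/16
merge 7/16 + 9/16 → 1
L = 7/24 + 7/16 + 9/16 + 1 = 55/24 ≈ 2.292 bits/symbol.

2.292 bits/symbol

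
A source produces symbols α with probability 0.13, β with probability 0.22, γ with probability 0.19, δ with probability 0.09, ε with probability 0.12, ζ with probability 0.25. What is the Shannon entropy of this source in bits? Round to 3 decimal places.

H = −Σ pᵢ log₂ pᵢ.
−0.13·log₂(0.13) = 0.3826
−0.22·log₂(0.22) = 0.4806
−0.19·log₂(0.19) = 0.4552
−0.09·log₂(0.09) = 0.3127
−0.12·log₂(0.12) = 0.3671
−0.25·log₂(0.25) = 0.5000
Sum ≈ 2.4982 → 2.498 bits.

2.498 bits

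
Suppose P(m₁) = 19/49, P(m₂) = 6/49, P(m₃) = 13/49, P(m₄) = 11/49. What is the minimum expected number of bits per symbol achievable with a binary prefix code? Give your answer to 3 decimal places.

Repeatedly combine the two least-probable nodes; the expected code length is the sum of the merged weights.
merge 6/49 + 11/49 → 17/49
merge 13/49 + 17/49 → 30/49
merge 19/49 + 30/49 → 1
L = 17/49 + 30/49 + 1 = 96/49 ≈ 1.959 bits/symbol.

1.959 bits/symbol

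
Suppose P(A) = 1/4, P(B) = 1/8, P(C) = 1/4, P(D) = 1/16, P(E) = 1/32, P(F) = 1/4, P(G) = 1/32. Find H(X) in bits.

Each probability is a power of 1/2, so log₂(1/p) is an integer.
H = Σ p·log₂(1/p) = 1/4·2 + 1/8·3 + 1/4·2 + 1/16·4 + 1/32·5 + 1/4·2 + 1/32·5 = 2.4375 bits.

2.4375 bits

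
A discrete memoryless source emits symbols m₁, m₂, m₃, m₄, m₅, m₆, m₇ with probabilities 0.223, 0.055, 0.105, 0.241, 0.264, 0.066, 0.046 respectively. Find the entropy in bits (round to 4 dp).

H = −Σ pᵢ log₂ pᵢ.
−0.223·log₂(0.223) = 0.4828
−0.055·log₂(0.055) = 0.2301
−0.105·log₂(0.105) = 0.3414
−0.241·log₂(0.241) = 0.4947
−0.264·log₂(0.264) = 0.5072
−0.066·log₂(0.066) = 0.2588
−0.046·log₂(0.046) = 0.2043
Sum ≈ 2.5195 → 2.5195 bits.

2.5195 bits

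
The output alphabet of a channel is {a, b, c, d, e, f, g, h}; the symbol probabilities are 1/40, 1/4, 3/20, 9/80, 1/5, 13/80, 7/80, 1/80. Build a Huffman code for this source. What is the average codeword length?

2.7125 bits/symbol

Repeatedly combine the two least-probable nodes; the expected code length is the sum of the merged weights.
merge 1/80 + 1/40 → 3/80
merge 3/80 + 7/80 → 1/8
merge 9/80 + 1/8 → 19/80
merge 3/20 + 13/80 → 5/16
merge 1/5 + 19/80 → 7/16
merge 1/4 + 5/16 → 9/16
merge 7/16 + 9/16 → 1
L = 3/80 + 1/8 + 19/80 + 5/16 + 7/16 + 9/16 + 1 = 217/80 = 2.7125 bits/symbol.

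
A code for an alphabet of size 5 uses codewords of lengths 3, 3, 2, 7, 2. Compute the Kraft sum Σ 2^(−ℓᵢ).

0.7578125

With common denominator 2^7 = 128: Σ 2^(−ℓᵢ) = 16/128 + 16/128 + 32/128 + 1/128 + 32/128 = 97/128 = 0.7578125.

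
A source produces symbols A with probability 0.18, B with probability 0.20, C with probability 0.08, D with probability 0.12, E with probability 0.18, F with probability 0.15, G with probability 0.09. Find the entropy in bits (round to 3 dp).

H = −Σ pᵢ log₂ pᵢ.
−0.18·log₂(0.18) = 0.4453
−0.20·log₂(0.20) = 0.4644
−0.08·log₂(0.08) = 0.2915
−0.12·log₂(0.12) = 0.3671
−0.18·log₂(0.18) = 0.4453
−0.15·log₂(0.15) = 0.4105
−0.09·log₂(0.09) = 0.3127
Sum ≈ 2.7368 → 2.737 bits.

2.737 bits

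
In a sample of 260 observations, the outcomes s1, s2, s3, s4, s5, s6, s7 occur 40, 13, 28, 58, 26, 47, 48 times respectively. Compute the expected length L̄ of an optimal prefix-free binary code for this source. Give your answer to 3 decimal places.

2.742 bits/symbol

Probabilities are the counts divided by 260.
Repeatedly combine the two least-probable nodes; the expected code length is the sum of the merged weights.
merge 1/20 + 1/10 → 3/20
merge 7/65 + 3/20 → 67/260
merge 2/13 + 47/260 → 87/260
merge 12/65 + 29/130 → 53/130
merge 67/260 + 87/260 → 77/130
merge 53/130 + 77/130 → 1
L = 3/20 + 67/260 + 87/260 + 53/130 + 77/130 + 1 = 713/260 ≈ 2.742 bits/symbol.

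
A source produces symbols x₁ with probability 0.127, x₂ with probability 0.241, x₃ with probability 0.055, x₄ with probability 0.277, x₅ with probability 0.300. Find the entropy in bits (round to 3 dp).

2.137 bits

H = −Σ pᵢ log₂ pᵢ.
−0.127·log₂(0.127) = 0.3781
−0.241·log₂(0.241) = 0.4947
−0.055·log₂(0.055) = 0.2301
−0.277·log₂(0.277) = 0.5130
−0.300·log₂(0.300) = 0.5211
Sum ≈ 2.1371 → 2.137 bits.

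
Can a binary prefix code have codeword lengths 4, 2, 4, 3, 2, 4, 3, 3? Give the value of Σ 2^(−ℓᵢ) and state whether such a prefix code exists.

With common denominator 2^4 = 16: Σ 2^(−ℓᵢ) = 1/16 + 4/16 + 1/16 + 2/16 + 4/16 + 1/16 + 2/16 + 2/16 = 17/16 = 1.0625.
Kraft's inequality requires Σ ≤ 1; here Σ = 1.0625 > 1, so no such prefix code exists.

1.0625; no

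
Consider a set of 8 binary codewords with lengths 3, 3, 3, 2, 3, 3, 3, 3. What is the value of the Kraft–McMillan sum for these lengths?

With common denominator 2^3 = 8: Σ 2^(−ℓᵢ) = 1/8 + 1/8 + 1/8 + 2/8 + 1/8 + 1/8 + 1/8 + 1/8 = 9/8 = 1.125.

1.125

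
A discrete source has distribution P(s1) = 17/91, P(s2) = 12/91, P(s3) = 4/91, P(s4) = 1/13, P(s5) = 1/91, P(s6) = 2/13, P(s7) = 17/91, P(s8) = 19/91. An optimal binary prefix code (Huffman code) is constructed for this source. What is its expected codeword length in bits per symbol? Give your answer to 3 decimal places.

Repeatedly combine the two least-probable nodes; the expected code length is the sum of the merged weights.
merge 1/91 + 4/91 → 5/91
merge 5/91 + 1/13 → 12/91
merge 12/91 + 12/91 → 24/91
merge 2/13 + 17/91 → 31/91
merge 17/91 + 19/91 → 36/91
merge 24/91 + 31/91 → 55/91
merge 36/91 + 55/91 → 1
L = 5/91 + 12/91 + 24/91 + 31/91 + 36/91 + 55/91 + 1 = 254/91 ≈ 2.791 bits/symbol.

2.791 bits/symbol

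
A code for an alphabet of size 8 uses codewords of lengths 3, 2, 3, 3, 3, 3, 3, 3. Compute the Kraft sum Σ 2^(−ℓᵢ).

With common denominator 2^3 = 8: Σ 2^(−ℓᵢ) = 1/8 + 2/8 + 1/8 + 1/8 + 1/8 + 1/8 + 1/8 + 1/8 = 9/8 = 1.125.

1.125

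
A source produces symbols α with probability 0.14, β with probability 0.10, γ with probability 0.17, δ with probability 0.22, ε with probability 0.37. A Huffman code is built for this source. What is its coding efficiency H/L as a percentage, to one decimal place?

Entropy H = −Σ p log₂ p ≈ 2.1752 bits.
Huffman merges: 1/10+7/50→6/25; 17/100+11/50→39/100; 6/25+37/100→61/100; 39/100+61/100→1. L = 56/25 ≈ 2.2400.
Efficiency = H/L = 2.1752/2.2400 = 97.1%.

97.1%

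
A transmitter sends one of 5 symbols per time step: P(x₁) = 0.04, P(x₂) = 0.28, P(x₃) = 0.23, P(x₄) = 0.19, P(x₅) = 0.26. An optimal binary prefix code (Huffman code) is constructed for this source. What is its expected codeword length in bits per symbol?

Repeatedly combine the two least-probable nodes; the expected code length is the sum of the merged weights.
merge 1/25 + 19/100 → 23/100
merge 23/100 + 23/100 → 23/50
merge 13/50 + 7/25 → 27/50
merge 23/50 + 27/50 → 1
L = 23/100 + 23/50 + 27/50 + 1 = 223/100 = 2.23 bits/symbol.

2.23 bits/symbol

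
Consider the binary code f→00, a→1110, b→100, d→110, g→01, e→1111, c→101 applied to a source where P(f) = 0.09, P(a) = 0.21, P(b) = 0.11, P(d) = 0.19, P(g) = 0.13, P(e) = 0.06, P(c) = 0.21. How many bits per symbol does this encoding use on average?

L̄ = Σ pᵢ·ℓᵢ = 0.09·2 + 0.21·4 + 0.11·3 + 0.19·3 + 0.13·2 + 0.06·4 + 0.21·3 = 3.05 bits/symbol.

3.05 bits/symbol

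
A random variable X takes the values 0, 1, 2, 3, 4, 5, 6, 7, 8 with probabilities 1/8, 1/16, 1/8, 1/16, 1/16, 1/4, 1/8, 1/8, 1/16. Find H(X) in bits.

3 bits

Each probability is a power of 1/2, so log₂(1/p) is an integer.
H = Σ p·log₂(1/p) = 1/8·3 + 1/16·4 + 1/8·3 + 1/16·4 + 1/16·4 + 1/4·2 + 1/8·3 + 1/8·3 + 1/16·4 = 3 bits.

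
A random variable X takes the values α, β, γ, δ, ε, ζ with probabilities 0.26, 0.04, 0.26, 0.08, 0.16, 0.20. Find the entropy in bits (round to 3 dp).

H = −Σ pᵢ log₂ pᵢ.
−0.26·log₂(0.26) = 0.5053
−0.04·log₂(0.04) = 0.1858
−0.26·log₂(0.26) = 0.5053
−0.08·log₂(0.08) = 0.2915
−0.16·log₂(0.16) = 0.4230
−0.20·log₂(0.20) = 0.4644
Sum ≈ 2.3752 → 2.375 bits.

2.375 bits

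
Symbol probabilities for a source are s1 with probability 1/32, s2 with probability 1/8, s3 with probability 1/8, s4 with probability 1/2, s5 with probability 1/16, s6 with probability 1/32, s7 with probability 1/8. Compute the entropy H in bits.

2.1875 bits

Each probability is a power of 1/2, so log₂(1/p) is an integer.
H = Σ p·log₂(1/p) = 1/32·5 + 1/8·3 + 1/8·3 + 1/2·1 + 1/16·4 + 1/32·5 + 1/8·3 = 2.1875 bits.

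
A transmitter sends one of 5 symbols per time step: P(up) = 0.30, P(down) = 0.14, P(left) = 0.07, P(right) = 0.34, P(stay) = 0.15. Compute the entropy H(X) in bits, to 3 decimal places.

H = −Σ pᵢ log₂ pᵢ.
−0.30·log₂(0.30) = 0.5211
−0.14·log₂(0.14) = 0.3971
−0.07·log₂(0.07) = 0.2686
−0.34·log₂(0.34) = 0.5292
−0.15·log₂(0.15) = 0.4105
Sum ≈ 2.1265 → 2.126 bits.

2.126 bits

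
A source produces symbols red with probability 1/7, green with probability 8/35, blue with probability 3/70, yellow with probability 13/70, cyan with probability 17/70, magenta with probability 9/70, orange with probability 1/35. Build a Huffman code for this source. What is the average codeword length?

2.6 bits/symbol

Repeatedly combine the two least-probable nodes; the expected code length is the sum of the merged weights.
merge 1/35 + 3/70 → 1/14
merge 1/14 + 9/70 → 1/5
merge 1/7 + 13/70 → 23/70
merge 1/5 + 8/35 → 3/7
merge 17/70 + 23/70 → 4/7
merge 3/7 + 4/7 → 1
L = 1/14 + 1/5 + 23/70 + 3/7 + 4/7 + 1 = 13/5 = 2.6 bits/symbol.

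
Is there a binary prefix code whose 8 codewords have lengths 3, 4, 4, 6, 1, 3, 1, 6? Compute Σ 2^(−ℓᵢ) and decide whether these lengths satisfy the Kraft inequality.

1.40625; no

With common denominator 2^6 = 64: Σ 2^(−ℓᵢ) = 8/64 + 4/64 + 4/64 + 1/64 + 32/64 + 8/64 + 32/64 + 1/64 = 90/64 = 1.40625.
Kraft's inequality requires Σ ≤ 1; here Σ = 1.40625 > 1, so no such prefix code exists.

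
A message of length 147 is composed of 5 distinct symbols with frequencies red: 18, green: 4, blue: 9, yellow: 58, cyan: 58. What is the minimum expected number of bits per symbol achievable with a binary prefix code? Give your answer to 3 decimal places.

1.905 bits/symbol

Probabilities are the counts divided by 147.
Repeatedly combine the two least-probable nodes; the expected code length is the sum of the merged weights.
merge 4/147 + 3/49 → 13/147
merge 13/147 + 6/49 → 31/147
merge 31/147 + 58/147 → 89/147
merge 58/147 + 89/147 → 1
L = 13/147 + 31/147 + 89/147 + 1 = 40/21 ≈ 1.905 bits/symbol.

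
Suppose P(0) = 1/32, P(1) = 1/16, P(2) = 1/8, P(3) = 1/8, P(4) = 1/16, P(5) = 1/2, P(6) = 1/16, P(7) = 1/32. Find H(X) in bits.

2.3125 bits

Each probability is a power of 1/2, so log₂(1/p) is an integer.
H = Σ p·log₂(1/p) = 1/32·5 + 1/16·4 + 1/8·3 + 1/8·3 + 1/16·4 + 1/2·1 + 1/16·4 + 1/32·5 = 2.3125 bits.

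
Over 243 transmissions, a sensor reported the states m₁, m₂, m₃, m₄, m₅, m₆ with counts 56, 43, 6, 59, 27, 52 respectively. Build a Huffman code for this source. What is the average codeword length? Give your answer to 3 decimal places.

Probabilities are the counts divided by 243.
Repeatedly combine the two least-probable nodes; the expected code length is the sum of the merged weights.
merge 2/81 + 1/9 → 11/81
merge 11/81 + 43/243 → 76/243
merge 52/243 + 56/243 → 4/9
merge 59/243 + 76/243 → 5/9
merge 4/9 + 5/9 → 1
L = 11/81 + 76/243 + 4/9 + 5/9 + 1 = 595/243 ≈ 2.449 bits/symbol.

2.449 bits/symbol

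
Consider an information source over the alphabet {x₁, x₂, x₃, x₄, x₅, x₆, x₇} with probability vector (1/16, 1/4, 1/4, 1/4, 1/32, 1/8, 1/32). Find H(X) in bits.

Each probability is a power of 1/2, so log₂(1/p) is an integer.
H = Σ p·log₂(1/p) = 1/16·4 + 1/4·2 + 1/4·2 + 1/4·2 + 1/32·5 + 1/8·3 + 1/32·5 = 2.4375 bits.

2.4375 bits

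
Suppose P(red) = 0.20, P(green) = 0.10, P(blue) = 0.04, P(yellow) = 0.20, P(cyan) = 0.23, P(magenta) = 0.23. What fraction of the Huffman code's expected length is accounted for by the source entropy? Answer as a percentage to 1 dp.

97.7%

Entropy H = −Σ p log₂ p ≈ 2.4221 bits.
Huffman merges: 1/25+1/10→7/50; 7/50+1/5→17/50; 1/5+23/100→43/100; 23/100+17/50→57/100; 43/100+57/100→1. L = 62/25 ≈ 2.4800.
Efficiency = H/L = 2.4221/2.4800 = 97.7%.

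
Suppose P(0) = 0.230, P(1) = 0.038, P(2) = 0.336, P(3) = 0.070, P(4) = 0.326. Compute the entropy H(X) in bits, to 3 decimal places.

H = −Σ pᵢ log₂ pᵢ.
−0.230·log₂(0.230) = 0.4877
−0.038·log₂(0.038) = 0.1793
−0.336·log₂(0.336) = 0.5287
−0.070·log₂(0.070) = 0.2686
−0.326·log₂(0.326) = 0.5272
Sum ≈ 1.9913 → 1.991 bits.

1.991 bits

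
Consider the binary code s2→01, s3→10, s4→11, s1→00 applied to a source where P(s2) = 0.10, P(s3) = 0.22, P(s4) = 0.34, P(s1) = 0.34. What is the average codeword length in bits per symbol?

2 bits/symbol

L̄ = Σ pᵢ·ℓᵢ = 0.10·2 + 0.22·2 + 0.34·2 + 0.34·2 = 2 bits/symbol.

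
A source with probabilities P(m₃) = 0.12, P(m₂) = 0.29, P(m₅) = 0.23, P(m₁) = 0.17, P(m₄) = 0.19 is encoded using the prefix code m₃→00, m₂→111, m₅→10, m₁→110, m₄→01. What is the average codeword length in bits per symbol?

L̄ = Σ pᵢ·ℓᵢ = 0.12·2 + 0.29·3 + 0.23·2 + 0.17·3 + 0.19·2 = 2.46 bits/symbol.

2.46 bits/symbol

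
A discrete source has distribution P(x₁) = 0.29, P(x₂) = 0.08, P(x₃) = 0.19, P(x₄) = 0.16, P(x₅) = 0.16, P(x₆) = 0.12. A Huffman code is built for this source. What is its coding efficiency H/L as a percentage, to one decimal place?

98.3%

Entropy H = −Σ p log₂ p ≈ 2.4777 bits.
Huffman merges: 2/25+3/25→1/5; 4/25+4/25→8/25; 19/100+1/5→39/100; 29/100+8/25→61/100; 39/100+61/100→1. L = 63/25 ≈ 2.5200.
Efficiency = H/L = 2.4777/2.5200 = 98.3%.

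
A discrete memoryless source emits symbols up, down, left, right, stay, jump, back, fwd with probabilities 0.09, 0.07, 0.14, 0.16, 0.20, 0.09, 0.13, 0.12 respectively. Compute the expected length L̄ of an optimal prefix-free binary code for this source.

Repeatedly combine the two least-probable nodes; the expected code length is the sum of the merged weights.
merge 7/100 + 9/100 → 4/25
merge 9/100 + 3/25 → 21/100
merge 13/100 + 7/50 → 27/100
merge 4/25 + 4/25 → 8/25
merge 1/5 + 21/100 → 41/100
merge 27/100 + 8/25 → 59/100
merge 41/100 + 59/100 → 1
L = 4/25 + 21/100 + 27/100 + 8/25 + 41/100 + 59/100 + 1 = 74/25 = 2.96 bits/symbol.

2.96 bits/symbol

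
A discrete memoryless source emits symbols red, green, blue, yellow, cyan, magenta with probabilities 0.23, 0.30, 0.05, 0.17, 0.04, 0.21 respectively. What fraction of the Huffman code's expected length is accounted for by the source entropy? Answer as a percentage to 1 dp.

Entropy H = −Σ p log₂ p ≈ 2.3180 bits.
Huffman merges: 1/25+1/20→9/100; 9/100+17/100→13/50; 21/100+23/100→11/25; 13/50+3/10→14/25; 11/25+14/25→1. L = 47/20 ≈ 2.3500.
Efficiency = H/L = 2.3180/2.3500 = 98.6%.

98.6%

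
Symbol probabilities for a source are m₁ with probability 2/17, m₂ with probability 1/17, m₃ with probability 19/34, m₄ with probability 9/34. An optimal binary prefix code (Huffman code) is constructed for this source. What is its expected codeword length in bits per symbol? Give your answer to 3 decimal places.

1.618 bits/symbol

Repeatedly combine the two least-probable nodes; the expected code length is the sum of the merged weights.
merge 1/17 + 2/17 → 3/17
merge 3/17 + 9/34 → 15/34
merge 15/34 + 19/34 → 1
L = 3/17 + 15/34 + 1 = 55/34 ≈ 1.618 bits/symbol.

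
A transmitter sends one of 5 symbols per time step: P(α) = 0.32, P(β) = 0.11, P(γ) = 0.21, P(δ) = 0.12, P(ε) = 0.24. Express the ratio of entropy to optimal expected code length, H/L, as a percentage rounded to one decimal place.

99.1%

Entropy H = −Σ p log₂ p ≈ 2.2103 bits.
Huffman merges: 11/100+3/25→23/100; 21/100+23/100→11/25; 6/25+8/25→14/25; 11/25+14/25→1. L = 223/100 ≈ 2.2300.
Efficiency = H/L = 2.2103/2.2300 = 99.1%.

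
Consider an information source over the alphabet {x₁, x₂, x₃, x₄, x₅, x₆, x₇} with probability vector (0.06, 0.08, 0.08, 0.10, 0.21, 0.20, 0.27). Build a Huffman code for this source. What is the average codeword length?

2.64 bits/symbol

Repeatedly combine the two least-probable nodes; the expected code length is the sum of the merged weights.
merge 3/50 + 2/25 → 7/50
merge 2/25 + 1/10 → 9/50
merge 7/50 + 9/50 → 8/25
merge 1/5 + 21/100 → 41/100
merge 27/100 + 8/25 → 59/100
merge 41/100 + 59/100 → 1
L = 7/50 + 9/50 + 8/25 + 41/100 + 59/100 + 1 = 66/25 = 2.64 bits/symbol.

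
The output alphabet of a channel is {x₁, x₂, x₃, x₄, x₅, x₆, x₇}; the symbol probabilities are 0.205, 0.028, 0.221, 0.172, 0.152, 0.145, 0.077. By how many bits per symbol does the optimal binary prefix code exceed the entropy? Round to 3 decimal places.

Entropy H = −Σ p log₂ p ≈ 2.6331 bits.
Huffman merges: 7/250+77/1000→21/200; 21/200+29/200→1/4; 19/125+43/250→81/250; 41/200+221/1000→213/500; 1/4+81/250→287/500; 213/500+287/500→1. L = 2679/1000 ≈ 2.6790.
L − H = 2.6790 − 2.6331 = 0.046 bits.

0.046 bits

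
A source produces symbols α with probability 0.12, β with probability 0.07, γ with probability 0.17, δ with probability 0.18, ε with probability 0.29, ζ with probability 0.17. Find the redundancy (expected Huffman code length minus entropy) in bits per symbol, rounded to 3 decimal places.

0.062 bits

Entropy H = −Σ p log₂ p ≈ 2.4680 bits.
Huffman merges: 7/100+3/25→19/100; 17/100+17/100→17/50; 9/50+19/100→37/100; 29/100+17/50→63/100; 37/100+63/100→1. L = 253/100 ≈ 2.5300.
L − H = 2.5300 − 2.4680 = 0.062 bits.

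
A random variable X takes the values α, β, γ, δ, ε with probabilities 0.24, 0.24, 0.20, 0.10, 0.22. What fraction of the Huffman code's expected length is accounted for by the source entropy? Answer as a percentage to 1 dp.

98.5%

Entropy H = −Σ p log₂ p ≈ 2.2654 bits.
Huffman merges: 1/10+1/5→3/10; 11/50+6/25→23/50; 6/25+3/10→27/50; 23/50+27/50→1. L = 23/10 ≈ 2.3000.
Efficiency = H/L = 2.2654/2.3000 = 98.5%.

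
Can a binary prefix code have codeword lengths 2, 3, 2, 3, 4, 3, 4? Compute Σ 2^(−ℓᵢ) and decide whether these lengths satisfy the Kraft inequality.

With common denominator 2^4 = 16: Σ 2^(−ℓᵢ) = 4/16 + 2/16 + 4/16 + 2/16 + 1/16 + 2/16 + 1/16 = 16/16 = 1.
Kraft's inequality requires Σ ≤ 1; here Σ = 1 ≤ 1, so such a prefix code exists.

1; yes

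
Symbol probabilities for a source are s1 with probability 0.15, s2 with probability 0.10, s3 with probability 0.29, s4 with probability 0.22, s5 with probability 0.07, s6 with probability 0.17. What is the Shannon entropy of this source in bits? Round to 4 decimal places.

2.4444 bits

H = −Σ pᵢ log₂ pᵢ.
−0.15·log₂(0.15) = 0.4105
−0.10·log₂(0.10) = 0.3322
−0.29·log₂(0.29) = 0.5179
−0.22·log₂(0.22) = 0.4806
−0.07·log₂(0.07) = 0.2686
−0.17·log₂(0.17) = 0.4346
Sum ≈ 2.4444 → 2.4444 bits.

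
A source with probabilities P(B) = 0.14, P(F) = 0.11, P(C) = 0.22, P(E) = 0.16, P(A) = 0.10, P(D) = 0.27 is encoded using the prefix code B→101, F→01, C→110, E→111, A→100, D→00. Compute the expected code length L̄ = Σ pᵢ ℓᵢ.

2.62 bits/symbol

L̄ = Σ pᵢ·ℓᵢ = 0.14·3 + 0.11·2 + 0.22·3 + 0.16·3 + 0.10·3 + 0.27·2 = 2.62 bits/symbol.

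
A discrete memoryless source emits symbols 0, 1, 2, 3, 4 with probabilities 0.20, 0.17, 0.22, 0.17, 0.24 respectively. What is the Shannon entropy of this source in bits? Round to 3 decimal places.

2.308 bits

H = −Σ pᵢ log₂ pᵢ.
−0.20·log₂(0.20) = 0.4644
−0.17·log₂(0.17) = 0.4346
−0.22·log₂(0.22) = 0.4806
−0.17·log₂(0.17) = 0.4346
−0.24·log₂(0.24) = 0.4941
Sum ≈ 2.3083 → 2.308 bits.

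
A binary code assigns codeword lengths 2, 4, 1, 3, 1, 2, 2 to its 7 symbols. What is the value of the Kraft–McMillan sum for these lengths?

With common denominator 2^4 = 16: Σ 2^(−ℓᵢ) = 4/16 + 1/16 + 8/16 + 2/16 + 8/16 + 4/16 + 4/16 = 31/16 = 1.9375.

1.9375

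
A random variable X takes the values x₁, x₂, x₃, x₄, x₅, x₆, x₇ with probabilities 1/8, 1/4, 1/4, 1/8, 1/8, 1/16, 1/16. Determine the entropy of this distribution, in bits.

Each probability is a power of 1/2, so log₂(1/p) is an integer.
H = Σ p·log₂(1/p) = 1/8·3 + 1/4·2 + 1/4·2 + 1/8·3 + 1/8·3 + 1/16·4 + 1/16·4 = 2.625 bits.

2.625 bits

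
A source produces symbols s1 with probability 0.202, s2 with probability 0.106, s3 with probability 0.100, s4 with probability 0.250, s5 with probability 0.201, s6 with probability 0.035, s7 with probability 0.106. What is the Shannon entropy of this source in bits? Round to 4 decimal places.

2.6193 bits

H = −Σ pᵢ log₂ pᵢ.
−0.202·log₂(0.202) = 0.4661
−0.106·log₂(0.106) = 0.3432
−0.100·log₂(0.100) = 0.3322
−0.250·log₂(0.250) = 0.5000
−0.201·log₂(0.201) = 0.4653
−0.035·log₂(0.035) = 0.1693
−0.106·log₂(0.106) = 0.3432
Sum ≈ 2.6193 → 2.6193 bits.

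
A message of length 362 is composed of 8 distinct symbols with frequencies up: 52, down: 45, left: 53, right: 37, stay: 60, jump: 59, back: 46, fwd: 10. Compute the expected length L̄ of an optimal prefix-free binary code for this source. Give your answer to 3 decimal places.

2.964 bits/symbol

Probabilities are the counts divided by 362.
Repeatedly combine the two least-probable nodes; the expected code length is the sum of the merged weights.
merge 5/181 + 37/362 → 47/362
merge 45/362 + 23/181 → 91/362
merge 47/362 + 26/181 → 99/362
merge 53/362 + 59/362 → 56/181
merge 30/181 + 91/362 → 151/362
merge 99/362 + 56/181 → 211/362
merge 151/362 + 211/362 → 1
L = 47/362 + 91/362 + 99/362 + 56/181 + 151/362 + 211/362 + 1 = 1073/362 ≈ 2.964 bits/symbol.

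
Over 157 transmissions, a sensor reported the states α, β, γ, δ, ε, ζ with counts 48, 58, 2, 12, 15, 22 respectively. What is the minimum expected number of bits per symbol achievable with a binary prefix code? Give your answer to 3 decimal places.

Probabilities are the counts divided by 157.
Repeatedly combine the two least-probable nodes; the expected code length is the sum of the merged weights.
merge 2/157 + 12/157 → 14/157
merge 14/157 + 15/157 → 29/157
merge 22/157 + 29/157 → 51/157
merge 48/157 + 51/157 → 99/157
merge 58/157 + 99/157 → 1
L = 14/157 + 29/157 + 51/157 + 99/157 + 1 = 350/157 ≈ 2.229 bits/symbol.

2.229 bits/symbol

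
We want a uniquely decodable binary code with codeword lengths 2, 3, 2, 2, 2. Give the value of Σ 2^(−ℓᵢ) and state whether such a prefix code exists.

1.125; no

With common denominator 2^3 = 8: Σ 2^(−ℓᵢ) = 2/8 + 1/8 + 2/8 + 2/8 + 2/8 = 9/8 = 1.125.
Kraft's inequality requires Σ ≤ 1; here Σ = 1.125 > 1, so no such prefix code exists.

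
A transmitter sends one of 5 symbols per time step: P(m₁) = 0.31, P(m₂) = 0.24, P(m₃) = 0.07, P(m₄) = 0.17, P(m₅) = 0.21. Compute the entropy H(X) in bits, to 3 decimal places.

H = −Σ pᵢ log₂ pᵢ.
−0.31·log₂(0.31) = 0.5238
−0.24·log₂(0.24) = 0.4941
−0.07·log₂(0.07) = 0.2686
−0.17·log₂(0.17) = 0.4346
−0.21·log₂(0.21) = 0.4728
Sum ≈ 2.1939 → 2.194 bits.

2.194 bits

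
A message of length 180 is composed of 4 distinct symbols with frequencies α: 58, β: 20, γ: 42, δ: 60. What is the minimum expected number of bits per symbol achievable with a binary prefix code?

Probabilities are the counts divided by 180.
Repeatedly combine the two least-probable nodes; the expected code length is the sum of the merged weights.
merge 1/9 + 7/30 → 31/90
merge 29/90 + 1/3 → 59/90
merge 31/90 + 59/90 → 1
L = 31/90 + 59/90 + 1 = 2 bits/symbol.

2 bits/symbol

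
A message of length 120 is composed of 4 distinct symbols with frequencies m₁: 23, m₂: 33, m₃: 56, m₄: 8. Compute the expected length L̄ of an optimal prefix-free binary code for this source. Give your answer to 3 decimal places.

1.792 bits/symbol

Probabilities are the counts divided by 120.
Repeatedly combine the two least-probable nodes; the expected code length is the sum of the merged weights.
merge 1/15 + 23/120 → 31/120
merge 31/120 + 11/40 → 8/15
merge 7/15 + 8/15 → 1
L = 31/120 + 8/15 + 1 = 43/24 ≈ 1.792 bits/symbol.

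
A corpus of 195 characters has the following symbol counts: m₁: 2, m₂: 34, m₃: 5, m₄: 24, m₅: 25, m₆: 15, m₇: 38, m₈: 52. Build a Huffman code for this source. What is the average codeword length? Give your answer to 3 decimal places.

Probabilities are the counts divided by 195.
Repeatedly combine the two least-probable nodes; the expected code length is the sum of the merged weights.
merge 2/195 + 1/39 → 7/195
merge 7/195 + 1/13 → 22/195
merge 22/195 + 8/65 → 46/195
merge 5/39 + 34/195 → 59/195
merge 38/195 + 46/195 → 28/65
merge 4/15 + 59/195 → 37/65
merge 28/65 + 37/65 → 1
L = 7/195 + 22/195 + 46/195 + 59/195 + 28/65 + 37/65 + 1 = 524/195 ≈ 2.687 bits/symbol.

2.687 bits/symbol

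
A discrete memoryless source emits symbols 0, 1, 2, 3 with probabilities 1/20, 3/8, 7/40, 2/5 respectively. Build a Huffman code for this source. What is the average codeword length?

1.825 bits/symbol

Repeatedly combine the two least-probable nodes; the expected code length is the sum of the merged weights.
merge 1/20 + 7/40 → 9/40
merge 9/40 + 3/8 → 3/5
merge 2/5 + 3/5 → 1
L = 9/40 + 3/5 + 1 = 73/40 = 1.825 bits/symbol.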